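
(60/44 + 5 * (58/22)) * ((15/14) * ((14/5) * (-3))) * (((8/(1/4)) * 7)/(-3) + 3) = 103200/11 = 9381.82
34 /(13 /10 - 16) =-340 /147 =-2.31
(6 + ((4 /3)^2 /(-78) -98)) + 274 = 181.98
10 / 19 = 0.53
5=5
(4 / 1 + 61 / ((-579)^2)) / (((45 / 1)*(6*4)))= 268205 / 72412056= 0.00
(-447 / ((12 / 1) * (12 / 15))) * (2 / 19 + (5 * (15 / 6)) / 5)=-73755 / 608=-121.31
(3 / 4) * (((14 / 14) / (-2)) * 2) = -3 / 4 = -0.75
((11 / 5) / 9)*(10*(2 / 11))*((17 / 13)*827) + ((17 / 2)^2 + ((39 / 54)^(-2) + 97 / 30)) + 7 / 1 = 17188823 / 30420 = 565.05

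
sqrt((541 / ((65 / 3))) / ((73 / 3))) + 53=3* sqrt(2567045) / 4745 + 53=54.01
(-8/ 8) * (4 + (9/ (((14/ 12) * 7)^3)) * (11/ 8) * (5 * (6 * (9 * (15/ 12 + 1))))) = -4188887/ 235298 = -17.80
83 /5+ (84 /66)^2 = 11023 /605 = 18.22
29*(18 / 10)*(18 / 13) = 4698 / 65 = 72.28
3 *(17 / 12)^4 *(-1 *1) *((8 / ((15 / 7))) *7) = -4092529 / 12960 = -315.78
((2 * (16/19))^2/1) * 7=7168/361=19.86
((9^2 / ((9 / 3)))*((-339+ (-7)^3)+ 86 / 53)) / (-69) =324540 / 1219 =266.23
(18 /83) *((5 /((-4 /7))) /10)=-63 /332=-0.19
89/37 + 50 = 52.41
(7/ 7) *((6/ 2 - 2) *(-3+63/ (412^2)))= -509169/ 169744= -3.00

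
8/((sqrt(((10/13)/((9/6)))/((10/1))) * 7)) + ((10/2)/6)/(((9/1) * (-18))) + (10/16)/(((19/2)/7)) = 4205/9234 + 4 * sqrt(78)/7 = 5.50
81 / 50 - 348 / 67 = -11973 / 3350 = -3.57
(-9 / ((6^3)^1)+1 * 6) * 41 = 5863 / 24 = 244.29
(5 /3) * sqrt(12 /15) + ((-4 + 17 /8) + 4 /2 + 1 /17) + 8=2 * sqrt(5) /3 + 1113 /136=9.67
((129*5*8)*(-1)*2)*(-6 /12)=5160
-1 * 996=-996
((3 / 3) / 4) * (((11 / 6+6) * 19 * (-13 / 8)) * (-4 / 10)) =11609 / 480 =24.19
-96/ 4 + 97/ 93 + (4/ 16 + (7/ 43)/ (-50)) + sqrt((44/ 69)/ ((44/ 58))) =-9081827/ 399900 + sqrt(4002)/ 69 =-21.79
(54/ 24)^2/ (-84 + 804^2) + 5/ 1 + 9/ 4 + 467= 1634789099/ 3447104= 474.25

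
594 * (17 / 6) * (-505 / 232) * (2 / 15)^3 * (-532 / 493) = 591052 / 63075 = 9.37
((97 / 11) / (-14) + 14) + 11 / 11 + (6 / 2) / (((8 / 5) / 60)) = 9769 / 77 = 126.87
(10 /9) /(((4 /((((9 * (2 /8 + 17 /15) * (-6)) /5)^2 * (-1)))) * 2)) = -62001 /2000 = -31.00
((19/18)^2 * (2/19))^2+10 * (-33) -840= -30705119/26244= -1169.99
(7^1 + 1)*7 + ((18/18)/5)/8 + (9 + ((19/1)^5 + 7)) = 99046841/40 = 2476171.02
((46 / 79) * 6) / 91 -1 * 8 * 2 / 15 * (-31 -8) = 41.64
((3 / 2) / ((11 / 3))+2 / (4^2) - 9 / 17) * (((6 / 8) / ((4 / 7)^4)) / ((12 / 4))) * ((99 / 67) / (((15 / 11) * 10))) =554631 / 466534400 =0.00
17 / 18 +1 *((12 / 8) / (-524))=0.94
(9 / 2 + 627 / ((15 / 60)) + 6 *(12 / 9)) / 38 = 5041 / 76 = 66.33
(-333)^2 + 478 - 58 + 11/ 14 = 1558337/ 14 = 111309.79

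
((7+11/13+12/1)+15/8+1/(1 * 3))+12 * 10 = 44321/312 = 142.05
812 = 812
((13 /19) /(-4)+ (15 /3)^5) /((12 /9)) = 712461 /304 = 2343.62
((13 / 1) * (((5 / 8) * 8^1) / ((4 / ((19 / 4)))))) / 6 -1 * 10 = 275 / 96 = 2.86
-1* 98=-98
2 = 2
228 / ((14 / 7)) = 114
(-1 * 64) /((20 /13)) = -208 /5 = -41.60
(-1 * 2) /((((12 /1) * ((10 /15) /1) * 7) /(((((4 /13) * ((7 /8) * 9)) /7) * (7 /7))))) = -9 /728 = -0.01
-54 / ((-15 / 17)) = 306 / 5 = 61.20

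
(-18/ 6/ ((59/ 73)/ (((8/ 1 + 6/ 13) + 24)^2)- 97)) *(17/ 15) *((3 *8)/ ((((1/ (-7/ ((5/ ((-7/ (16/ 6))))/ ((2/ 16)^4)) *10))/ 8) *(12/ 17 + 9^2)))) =138071151939/ 186830179737280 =0.00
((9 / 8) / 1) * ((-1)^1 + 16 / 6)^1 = 15 / 8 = 1.88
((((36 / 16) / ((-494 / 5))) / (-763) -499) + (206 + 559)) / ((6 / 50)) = 10026126325 / 4523064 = 2216.67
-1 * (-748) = 748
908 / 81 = 11.21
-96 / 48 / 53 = -2 / 53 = -0.04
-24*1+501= 477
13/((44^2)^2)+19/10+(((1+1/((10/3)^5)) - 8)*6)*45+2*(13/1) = -4360544014259/2342560000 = -1861.44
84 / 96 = 7 / 8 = 0.88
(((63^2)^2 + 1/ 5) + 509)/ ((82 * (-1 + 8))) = 78767351/ 2870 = 27445.07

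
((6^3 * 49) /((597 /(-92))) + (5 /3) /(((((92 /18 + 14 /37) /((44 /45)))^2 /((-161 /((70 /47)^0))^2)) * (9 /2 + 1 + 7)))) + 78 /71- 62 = -1750896035164418 /1106560320375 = -1582.29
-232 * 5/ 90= -116/ 9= -12.89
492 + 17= 509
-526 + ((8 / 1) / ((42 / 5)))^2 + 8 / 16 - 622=-1011295 / 882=-1146.59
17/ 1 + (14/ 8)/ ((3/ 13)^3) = 159.40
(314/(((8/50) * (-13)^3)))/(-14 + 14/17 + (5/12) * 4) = 200175/2579278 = 0.08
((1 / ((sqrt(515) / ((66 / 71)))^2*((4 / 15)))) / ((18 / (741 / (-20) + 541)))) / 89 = 3658677 / 1848433880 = 0.00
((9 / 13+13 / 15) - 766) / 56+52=209387 / 5460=38.35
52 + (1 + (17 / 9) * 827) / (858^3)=73900562821 / 1421164602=52.00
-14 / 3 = -4.67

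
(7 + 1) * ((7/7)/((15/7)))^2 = 392/225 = 1.74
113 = 113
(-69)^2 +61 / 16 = 76237 / 16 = 4764.81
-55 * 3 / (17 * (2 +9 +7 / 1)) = -55 / 102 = -0.54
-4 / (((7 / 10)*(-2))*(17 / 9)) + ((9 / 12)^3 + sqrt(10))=14733 / 7616 + sqrt(10)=5.10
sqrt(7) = 2.65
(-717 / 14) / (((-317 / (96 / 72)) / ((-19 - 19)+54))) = 7648 / 2219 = 3.45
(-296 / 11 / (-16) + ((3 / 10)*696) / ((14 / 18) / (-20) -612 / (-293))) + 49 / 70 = 619828439 / 5945995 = 104.24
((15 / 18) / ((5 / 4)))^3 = 8 / 27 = 0.30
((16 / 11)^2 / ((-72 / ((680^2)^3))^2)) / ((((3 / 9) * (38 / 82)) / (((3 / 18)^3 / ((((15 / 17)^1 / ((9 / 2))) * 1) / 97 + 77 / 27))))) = 330431520775796468316372992000000000000 / 7887181599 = 41894752469968641369477490000.00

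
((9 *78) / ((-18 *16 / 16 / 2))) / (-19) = 78 / 19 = 4.11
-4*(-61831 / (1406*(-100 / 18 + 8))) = 50589 / 703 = 71.96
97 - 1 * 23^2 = -432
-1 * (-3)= 3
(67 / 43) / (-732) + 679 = 21372137 / 31476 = 679.00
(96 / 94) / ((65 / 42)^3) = 0.28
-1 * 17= -17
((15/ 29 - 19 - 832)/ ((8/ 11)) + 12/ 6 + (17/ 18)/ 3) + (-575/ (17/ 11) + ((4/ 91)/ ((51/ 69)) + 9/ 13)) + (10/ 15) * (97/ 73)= -271910360707/ 176849946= -1537.52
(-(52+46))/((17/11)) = -63.41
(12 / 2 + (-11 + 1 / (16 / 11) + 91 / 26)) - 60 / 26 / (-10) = -121 / 208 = -0.58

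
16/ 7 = 2.29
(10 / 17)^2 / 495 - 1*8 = -228868 / 28611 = -8.00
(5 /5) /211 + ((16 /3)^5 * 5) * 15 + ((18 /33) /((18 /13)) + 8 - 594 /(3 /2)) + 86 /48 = 486168718393 /1504008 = 323248.76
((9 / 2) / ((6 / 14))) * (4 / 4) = 21 / 2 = 10.50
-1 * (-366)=366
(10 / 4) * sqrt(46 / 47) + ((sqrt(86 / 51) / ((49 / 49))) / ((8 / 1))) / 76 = sqrt(4386) / 31008 + 5 * sqrt(2162) / 94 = 2.48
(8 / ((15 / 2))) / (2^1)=8 / 15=0.53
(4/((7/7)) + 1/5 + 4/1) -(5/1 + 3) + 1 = 6/5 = 1.20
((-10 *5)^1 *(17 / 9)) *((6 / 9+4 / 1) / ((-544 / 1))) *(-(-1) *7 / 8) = 0.71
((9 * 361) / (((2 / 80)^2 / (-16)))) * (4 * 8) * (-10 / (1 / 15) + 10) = 372621312000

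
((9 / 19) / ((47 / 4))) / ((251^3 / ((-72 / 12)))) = -216 / 14121233143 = -0.00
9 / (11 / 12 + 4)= 108 / 59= 1.83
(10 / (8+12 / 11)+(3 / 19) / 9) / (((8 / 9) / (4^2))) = 1911 / 95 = 20.12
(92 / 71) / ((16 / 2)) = 23 / 142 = 0.16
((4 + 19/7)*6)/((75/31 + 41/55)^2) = 409890525/101908856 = 4.02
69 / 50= 1.38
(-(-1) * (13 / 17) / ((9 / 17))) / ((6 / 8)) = 52 / 27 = 1.93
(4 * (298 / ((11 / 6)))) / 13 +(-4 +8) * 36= 27744 / 143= 194.01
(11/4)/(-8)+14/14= 21/32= 0.66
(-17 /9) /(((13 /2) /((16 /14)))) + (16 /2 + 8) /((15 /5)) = 4096 /819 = 5.00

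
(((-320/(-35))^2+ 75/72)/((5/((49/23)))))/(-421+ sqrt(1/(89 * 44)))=-0.09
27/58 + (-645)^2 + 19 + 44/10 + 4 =120655331/290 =416052.87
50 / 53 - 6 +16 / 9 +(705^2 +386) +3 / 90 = 2372634989 / 4770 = 497407.75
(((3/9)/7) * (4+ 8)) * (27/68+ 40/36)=923/1071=0.86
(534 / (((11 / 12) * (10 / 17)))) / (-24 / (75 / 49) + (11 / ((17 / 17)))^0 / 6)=-1634040 / 25597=-63.84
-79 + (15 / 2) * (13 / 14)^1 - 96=-4705 / 28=-168.04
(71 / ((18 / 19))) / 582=1349 / 10476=0.13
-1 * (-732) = 732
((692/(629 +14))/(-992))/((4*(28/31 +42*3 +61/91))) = -15743/7404993760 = -0.00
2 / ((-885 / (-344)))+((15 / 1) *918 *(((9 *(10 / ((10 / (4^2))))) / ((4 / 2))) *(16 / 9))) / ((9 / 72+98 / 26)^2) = 2777221264 / 23895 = 116226.04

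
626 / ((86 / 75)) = 23475 / 43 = 545.93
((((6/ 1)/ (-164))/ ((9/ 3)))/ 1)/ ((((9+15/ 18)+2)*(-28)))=3/ 81508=0.00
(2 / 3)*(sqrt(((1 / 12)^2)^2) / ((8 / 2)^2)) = 1 / 3456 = 0.00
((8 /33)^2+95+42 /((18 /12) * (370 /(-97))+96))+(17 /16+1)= 236348251 /2421936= 97.59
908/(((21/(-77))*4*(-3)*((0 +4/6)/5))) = 12485/6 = 2080.83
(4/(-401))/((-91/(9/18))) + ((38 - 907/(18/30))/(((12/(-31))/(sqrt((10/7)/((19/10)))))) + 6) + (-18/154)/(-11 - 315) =3307.06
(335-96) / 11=21.73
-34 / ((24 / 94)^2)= -37553 / 72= -521.57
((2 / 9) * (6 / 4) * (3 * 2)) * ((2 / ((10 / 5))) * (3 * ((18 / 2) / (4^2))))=27 / 8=3.38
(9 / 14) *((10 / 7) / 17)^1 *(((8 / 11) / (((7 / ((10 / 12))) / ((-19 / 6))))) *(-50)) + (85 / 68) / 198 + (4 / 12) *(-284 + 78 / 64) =-1727439107 / 18472608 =-93.51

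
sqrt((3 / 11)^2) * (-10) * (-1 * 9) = 270 / 11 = 24.55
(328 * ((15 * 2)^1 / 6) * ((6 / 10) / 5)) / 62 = 492 / 155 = 3.17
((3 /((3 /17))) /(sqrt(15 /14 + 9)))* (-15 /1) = -80.35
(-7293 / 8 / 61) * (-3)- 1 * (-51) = 46767 / 488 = 95.83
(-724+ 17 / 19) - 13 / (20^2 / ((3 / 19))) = -5495639 / 7600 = -723.11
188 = 188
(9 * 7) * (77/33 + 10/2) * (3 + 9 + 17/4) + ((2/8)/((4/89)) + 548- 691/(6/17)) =292955/48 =6103.23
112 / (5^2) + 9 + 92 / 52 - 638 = -202394 / 325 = -622.75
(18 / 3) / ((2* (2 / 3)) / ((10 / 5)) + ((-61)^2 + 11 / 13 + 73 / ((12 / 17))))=936 / 596845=0.00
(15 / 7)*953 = 14295 / 7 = 2042.14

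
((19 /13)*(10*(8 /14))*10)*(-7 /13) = -7600 /169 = -44.97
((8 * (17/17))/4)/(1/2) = 4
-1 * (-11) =11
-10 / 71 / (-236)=5 / 8378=0.00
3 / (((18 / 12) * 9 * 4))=1 / 18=0.06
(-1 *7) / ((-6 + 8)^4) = -7 / 16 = -0.44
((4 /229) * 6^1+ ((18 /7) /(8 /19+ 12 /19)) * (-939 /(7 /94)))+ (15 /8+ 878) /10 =-27572187653 /897680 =-30714.94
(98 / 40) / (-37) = -49 / 740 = -0.07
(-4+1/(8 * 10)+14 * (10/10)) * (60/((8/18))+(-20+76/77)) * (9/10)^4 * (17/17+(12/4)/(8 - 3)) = 46935629091/38500000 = 1219.11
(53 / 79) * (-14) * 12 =-8904 / 79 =-112.71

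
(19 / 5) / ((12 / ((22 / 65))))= 209 / 1950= 0.11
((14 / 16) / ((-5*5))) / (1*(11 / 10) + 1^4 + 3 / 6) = -7 / 520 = -0.01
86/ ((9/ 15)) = 430/ 3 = 143.33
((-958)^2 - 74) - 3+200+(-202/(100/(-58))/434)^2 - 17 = 108053959654041/117722500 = 917870.07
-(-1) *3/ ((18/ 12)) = 2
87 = 87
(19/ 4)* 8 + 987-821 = 204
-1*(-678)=678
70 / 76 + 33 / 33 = 73 / 38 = 1.92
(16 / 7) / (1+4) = 16 / 35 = 0.46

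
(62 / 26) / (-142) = -31 / 1846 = -0.02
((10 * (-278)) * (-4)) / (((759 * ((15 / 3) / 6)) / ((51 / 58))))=113424 / 7337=15.46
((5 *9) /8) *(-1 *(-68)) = 765 /2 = 382.50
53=53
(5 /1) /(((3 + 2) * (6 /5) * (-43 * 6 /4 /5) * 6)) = -25 /2322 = -0.01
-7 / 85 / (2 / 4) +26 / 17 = 116 / 85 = 1.36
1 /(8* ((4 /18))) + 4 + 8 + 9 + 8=473 /16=29.56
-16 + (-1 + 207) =190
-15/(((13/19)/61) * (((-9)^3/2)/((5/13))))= 57950/41067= 1.41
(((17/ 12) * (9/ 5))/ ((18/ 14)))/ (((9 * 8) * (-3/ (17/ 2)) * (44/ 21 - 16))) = 14161/ 2522880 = 0.01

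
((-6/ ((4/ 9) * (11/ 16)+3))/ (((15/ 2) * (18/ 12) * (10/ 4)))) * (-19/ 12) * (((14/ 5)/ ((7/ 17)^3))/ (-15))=-175712/ 643125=-0.27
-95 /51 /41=-95 /2091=-0.05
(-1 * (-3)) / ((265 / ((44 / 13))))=132 / 3445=0.04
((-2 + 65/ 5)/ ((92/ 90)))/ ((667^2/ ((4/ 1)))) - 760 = -7776658730/ 10232447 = -760.00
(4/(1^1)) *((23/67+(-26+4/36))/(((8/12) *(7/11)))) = -240.86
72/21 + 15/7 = 39/7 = 5.57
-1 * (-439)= 439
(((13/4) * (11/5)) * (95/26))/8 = 209/64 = 3.27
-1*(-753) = 753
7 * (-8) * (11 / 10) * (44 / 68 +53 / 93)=-592592 / 7905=-74.96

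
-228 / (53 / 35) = -7980 / 53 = -150.57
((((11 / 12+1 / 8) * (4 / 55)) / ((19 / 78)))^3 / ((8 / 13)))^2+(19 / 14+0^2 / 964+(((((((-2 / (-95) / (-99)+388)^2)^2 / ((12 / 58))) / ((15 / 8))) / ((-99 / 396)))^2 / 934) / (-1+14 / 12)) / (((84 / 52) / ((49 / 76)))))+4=147740918665787532105021871752265195425172527458474228004341 / 1055181192086932894759873828933125000000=140014738486369500774.19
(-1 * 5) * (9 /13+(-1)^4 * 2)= -175 /13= -13.46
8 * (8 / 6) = 32 / 3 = 10.67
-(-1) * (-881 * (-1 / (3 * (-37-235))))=-881 / 816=-1.08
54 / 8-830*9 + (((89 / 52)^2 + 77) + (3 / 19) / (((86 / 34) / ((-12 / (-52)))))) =-16310963859 / 2209168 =-7383.31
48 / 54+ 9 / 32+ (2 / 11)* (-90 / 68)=0.93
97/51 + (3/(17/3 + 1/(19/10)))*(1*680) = 5964521/18003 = 331.31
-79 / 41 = -1.93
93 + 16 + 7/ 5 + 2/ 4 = 1109/ 10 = 110.90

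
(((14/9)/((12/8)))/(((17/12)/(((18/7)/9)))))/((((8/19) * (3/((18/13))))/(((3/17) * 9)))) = 1368/3757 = 0.36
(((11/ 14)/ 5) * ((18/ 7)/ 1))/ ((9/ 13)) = 143/ 245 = 0.58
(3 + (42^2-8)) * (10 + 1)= 19349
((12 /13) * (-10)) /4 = -30 /13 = -2.31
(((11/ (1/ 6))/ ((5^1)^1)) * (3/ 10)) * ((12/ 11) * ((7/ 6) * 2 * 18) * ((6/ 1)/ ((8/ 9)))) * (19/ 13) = 581742/ 325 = 1789.98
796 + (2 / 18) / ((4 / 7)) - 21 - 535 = 8647 / 36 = 240.19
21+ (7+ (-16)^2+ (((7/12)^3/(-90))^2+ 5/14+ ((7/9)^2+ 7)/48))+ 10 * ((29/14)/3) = 291.42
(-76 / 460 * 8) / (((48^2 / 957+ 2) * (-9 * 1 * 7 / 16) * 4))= 5104 / 268065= 0.02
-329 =-329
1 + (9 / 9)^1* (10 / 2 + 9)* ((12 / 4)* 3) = 127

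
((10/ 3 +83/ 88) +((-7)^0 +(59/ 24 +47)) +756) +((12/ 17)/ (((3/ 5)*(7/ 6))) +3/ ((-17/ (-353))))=13729379/ 15708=874.04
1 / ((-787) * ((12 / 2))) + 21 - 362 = -1610203 / 4722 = -341.00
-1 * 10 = -10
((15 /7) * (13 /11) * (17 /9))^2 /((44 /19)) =23199475 /2347884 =9.88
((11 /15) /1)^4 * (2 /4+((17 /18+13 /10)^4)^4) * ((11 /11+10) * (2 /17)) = 37769038205640630915724527089281132177 /243340377812288766574859619140625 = 155210.73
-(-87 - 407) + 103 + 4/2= 599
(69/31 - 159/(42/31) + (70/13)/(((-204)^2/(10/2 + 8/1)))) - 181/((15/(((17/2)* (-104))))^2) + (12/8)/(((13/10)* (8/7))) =-76890309213631/122290350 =-628752.06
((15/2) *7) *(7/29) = 12.67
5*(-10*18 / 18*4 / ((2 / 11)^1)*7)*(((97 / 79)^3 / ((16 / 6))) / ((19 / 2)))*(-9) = 47436179175 / 9367741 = 5063.78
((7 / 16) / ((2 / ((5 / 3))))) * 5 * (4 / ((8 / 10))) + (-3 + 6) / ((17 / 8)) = 17179 / 1632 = 10.53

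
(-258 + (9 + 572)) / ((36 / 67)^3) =97146449 / 46656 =2082.19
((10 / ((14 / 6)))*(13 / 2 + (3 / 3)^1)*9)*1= 2025 / 7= 289.29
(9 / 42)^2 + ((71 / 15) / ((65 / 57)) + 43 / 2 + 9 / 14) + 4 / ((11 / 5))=19730119 / 700700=28.16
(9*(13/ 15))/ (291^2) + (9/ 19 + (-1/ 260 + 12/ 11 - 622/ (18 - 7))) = -84338436979/ 1533855180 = -54.98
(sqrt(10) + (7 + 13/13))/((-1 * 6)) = -1.86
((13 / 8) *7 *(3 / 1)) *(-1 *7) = -1911 / 8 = -238.88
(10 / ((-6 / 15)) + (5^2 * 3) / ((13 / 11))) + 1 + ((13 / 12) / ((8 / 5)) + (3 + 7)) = 50.14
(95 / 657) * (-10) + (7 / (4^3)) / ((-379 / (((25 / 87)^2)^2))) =-146682357462175 / 101442292325568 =-1.45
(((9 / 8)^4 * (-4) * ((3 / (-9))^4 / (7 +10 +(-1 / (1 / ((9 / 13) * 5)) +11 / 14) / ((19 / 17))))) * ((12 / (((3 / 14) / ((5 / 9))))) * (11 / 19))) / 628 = -315315 / 2029977344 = -0.00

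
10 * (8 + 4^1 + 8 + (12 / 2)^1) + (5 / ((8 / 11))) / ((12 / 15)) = 8595 / 32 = 268.59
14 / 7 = 2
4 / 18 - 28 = -250 / 9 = -27.78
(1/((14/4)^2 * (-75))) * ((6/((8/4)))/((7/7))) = -4/1225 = -0.00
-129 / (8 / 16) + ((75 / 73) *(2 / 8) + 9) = -72633 / 292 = -248.74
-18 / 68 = -9 / 34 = -0.26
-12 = -12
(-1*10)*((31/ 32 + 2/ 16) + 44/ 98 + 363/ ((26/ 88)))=-125377715/ 10192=-12301.58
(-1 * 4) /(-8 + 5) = 4 /3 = 1.33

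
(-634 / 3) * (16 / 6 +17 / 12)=-15533 / 18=-862.94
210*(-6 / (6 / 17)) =-3570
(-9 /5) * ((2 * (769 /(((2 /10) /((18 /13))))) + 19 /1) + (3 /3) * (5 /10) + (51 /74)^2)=-6834689091 /355940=-19201.80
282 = 282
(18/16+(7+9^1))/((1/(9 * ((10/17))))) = 6165/68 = 90.66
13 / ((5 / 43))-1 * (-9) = 120.80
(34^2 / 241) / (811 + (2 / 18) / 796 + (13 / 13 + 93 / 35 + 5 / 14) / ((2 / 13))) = 144927720 / 25292070109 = 0.01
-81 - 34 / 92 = -3743 / 46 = -81.37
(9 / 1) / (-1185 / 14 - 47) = -0.07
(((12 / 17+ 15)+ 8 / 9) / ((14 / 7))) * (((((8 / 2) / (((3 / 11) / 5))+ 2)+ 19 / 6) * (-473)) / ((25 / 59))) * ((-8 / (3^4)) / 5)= 22248744122 / 1549125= 14362.14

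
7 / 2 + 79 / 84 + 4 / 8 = 415 / 84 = 4.94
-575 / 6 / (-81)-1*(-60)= 29735 / 486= 61.18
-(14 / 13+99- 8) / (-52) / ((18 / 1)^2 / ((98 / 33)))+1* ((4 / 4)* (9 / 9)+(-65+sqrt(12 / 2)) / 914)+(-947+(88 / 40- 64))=-924735118267 / 917528040+sqrt(6) / 914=-1007.85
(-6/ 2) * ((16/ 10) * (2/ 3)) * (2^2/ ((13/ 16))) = -1024/ 65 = -15.75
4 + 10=14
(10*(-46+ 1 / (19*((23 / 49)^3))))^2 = 11059275498348100 / 53440955929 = 206943.82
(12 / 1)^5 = 248832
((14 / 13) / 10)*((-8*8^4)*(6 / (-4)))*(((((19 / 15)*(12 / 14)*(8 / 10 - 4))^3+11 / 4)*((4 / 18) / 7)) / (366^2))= -573487597568 / 11666207109375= -0.05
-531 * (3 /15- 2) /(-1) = -4779 /5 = -955.80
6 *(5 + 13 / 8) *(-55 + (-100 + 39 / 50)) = -1226049 / 200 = -6130.24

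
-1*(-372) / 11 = 372 / 11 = 33.82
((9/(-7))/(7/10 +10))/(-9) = 10/749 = 0.01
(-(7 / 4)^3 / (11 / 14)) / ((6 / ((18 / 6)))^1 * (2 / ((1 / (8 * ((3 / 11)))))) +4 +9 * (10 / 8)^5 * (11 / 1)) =-76832 / 3546485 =-0.02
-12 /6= -2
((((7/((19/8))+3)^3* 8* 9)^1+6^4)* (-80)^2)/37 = 721778227200/253783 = 2844076.35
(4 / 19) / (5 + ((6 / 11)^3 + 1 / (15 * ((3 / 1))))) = 119790 / 2949997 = 0.04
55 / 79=0.70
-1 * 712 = -712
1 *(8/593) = 8/593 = 0.01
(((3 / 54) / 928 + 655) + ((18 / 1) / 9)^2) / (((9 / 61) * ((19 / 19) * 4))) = 671484157 / 601344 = 1116.64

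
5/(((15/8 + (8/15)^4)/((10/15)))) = 1350000/792143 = 1.70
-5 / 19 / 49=-5 / 931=-0.01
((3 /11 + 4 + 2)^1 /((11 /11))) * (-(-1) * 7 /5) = 483 /55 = 8.78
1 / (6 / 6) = 1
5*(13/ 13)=5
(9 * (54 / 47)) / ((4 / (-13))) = -3159 / 94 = -33.61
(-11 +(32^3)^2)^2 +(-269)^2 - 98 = 1152921480984599232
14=14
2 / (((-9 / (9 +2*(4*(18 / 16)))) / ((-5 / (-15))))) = -1.33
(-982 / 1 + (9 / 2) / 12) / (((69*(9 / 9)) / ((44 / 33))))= -7853 / 414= -18.97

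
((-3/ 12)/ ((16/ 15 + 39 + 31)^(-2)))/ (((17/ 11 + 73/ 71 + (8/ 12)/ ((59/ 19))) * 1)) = -13090537031/ 28908600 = -452.83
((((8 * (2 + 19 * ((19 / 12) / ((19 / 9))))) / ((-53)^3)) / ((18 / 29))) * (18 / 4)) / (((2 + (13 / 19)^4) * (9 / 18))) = -245655085 / 43055675031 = -0.01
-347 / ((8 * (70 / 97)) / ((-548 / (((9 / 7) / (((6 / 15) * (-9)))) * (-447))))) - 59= 3292633 / 22350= 147.32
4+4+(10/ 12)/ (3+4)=341/ 42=8.12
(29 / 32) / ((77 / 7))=29 / 352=0.08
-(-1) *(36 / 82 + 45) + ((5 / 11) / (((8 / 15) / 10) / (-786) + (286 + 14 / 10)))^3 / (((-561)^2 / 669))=52710307346564554445211936668904 / 1160022866993422848378278750203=45.44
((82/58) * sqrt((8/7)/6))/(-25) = -0.02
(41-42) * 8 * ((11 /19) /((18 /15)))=-3.86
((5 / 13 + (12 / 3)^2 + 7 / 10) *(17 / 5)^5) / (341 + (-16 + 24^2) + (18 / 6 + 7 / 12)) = 18921014382 / 2204921875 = 8.58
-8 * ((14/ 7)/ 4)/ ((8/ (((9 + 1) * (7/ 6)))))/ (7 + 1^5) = -35/ 48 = -0.73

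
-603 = -603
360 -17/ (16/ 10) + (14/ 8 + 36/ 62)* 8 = 91269/ 248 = 368.02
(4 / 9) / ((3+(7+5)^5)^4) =4 / 34505503920449412305625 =0.00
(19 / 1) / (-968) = -19 / 968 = -0.02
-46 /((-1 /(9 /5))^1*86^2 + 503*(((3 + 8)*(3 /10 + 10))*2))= -2070 /4944191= -0.00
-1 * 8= -8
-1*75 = -75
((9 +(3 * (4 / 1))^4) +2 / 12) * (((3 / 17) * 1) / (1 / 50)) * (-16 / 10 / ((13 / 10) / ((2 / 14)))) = -49788400 / 1547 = -32183.84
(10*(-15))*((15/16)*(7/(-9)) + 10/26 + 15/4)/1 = -53125/104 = -510.82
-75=-75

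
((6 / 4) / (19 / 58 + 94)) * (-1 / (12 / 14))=-203 / 10942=-0.02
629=629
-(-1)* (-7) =-7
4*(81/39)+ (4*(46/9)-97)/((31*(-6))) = 8.72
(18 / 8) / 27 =1 / 12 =0.08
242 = 242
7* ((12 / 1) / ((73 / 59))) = 4956 / 73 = 67.89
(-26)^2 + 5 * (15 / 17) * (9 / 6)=23209 / 34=682.62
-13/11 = -1.18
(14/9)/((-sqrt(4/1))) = -7/9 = -0.78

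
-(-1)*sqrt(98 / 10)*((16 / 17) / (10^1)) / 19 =56*sqrt(5) / 8075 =0.02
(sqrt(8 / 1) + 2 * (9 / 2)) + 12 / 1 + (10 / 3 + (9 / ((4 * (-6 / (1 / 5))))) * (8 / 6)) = 2 * sqrt(2) + 727 / 30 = 27.06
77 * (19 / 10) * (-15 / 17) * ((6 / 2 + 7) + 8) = -39501 / 17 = -2323.59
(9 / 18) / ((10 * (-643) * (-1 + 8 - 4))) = -1 / 38580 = -0.00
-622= -622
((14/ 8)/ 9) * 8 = 14/ 9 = 1.56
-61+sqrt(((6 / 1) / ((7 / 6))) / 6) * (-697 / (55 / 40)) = -5576 * sqrt(42) / 77 - 61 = -530.31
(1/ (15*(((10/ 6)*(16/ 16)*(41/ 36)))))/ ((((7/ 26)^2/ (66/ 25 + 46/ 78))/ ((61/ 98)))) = 59931768/ 61525625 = 0.97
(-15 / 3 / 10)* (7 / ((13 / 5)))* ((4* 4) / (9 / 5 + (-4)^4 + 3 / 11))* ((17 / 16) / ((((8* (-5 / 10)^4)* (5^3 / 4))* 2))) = -1309 / 461305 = -0.00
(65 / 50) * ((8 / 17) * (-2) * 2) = -208 / 85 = -2.45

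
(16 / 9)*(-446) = -7136 / 9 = -792.89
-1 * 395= -395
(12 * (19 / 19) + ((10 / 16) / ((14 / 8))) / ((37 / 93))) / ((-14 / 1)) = -6681 / 7252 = -0.92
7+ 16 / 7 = 65 / 7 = 9.29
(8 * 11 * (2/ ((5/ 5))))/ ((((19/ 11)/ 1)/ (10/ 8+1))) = 4356/ 19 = 229.26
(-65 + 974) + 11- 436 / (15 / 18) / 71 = 323984 / 355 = 912.63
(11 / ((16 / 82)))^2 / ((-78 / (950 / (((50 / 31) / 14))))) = -838622323 / 2496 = -335986.51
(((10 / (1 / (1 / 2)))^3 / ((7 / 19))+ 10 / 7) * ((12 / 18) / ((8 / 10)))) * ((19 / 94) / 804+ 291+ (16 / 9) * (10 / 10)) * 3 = 87954794525 / 352688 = 249384.14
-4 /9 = -0.44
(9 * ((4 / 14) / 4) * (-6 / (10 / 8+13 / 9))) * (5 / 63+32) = -218268 / 4753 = -45.92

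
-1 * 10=-10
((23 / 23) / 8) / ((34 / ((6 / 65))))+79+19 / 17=708243 / 8840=80.12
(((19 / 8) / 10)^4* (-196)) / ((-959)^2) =-130321 / 192194560000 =-0.00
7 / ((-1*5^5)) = -7 / 3125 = -0.00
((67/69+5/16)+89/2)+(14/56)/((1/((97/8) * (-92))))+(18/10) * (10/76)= -4884359/20976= -232.85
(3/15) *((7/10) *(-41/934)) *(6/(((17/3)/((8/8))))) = -2583/396950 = -0.01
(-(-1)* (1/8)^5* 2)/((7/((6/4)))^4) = 81/629407744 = 0.00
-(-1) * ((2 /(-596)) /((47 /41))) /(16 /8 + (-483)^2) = -41 /3267473746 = -0.00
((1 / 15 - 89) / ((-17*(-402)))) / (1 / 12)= -2668 / 17085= -0.16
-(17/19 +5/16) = -367/304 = -1.21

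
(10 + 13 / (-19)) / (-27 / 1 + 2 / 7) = -1239 / 3553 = -0.35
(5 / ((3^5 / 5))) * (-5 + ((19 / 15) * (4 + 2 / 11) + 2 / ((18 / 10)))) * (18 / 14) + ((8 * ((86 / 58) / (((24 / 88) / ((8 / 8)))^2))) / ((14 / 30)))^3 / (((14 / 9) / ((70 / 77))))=3650870920221353095 / 156525504597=23324447.54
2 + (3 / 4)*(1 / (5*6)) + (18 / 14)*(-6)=-1593 / 280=-5.69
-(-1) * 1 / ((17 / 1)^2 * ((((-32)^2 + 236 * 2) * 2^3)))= 1 / 3458752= 0.00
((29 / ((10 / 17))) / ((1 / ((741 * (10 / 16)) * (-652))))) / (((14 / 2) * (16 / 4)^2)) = -59546019 / 448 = -132915.22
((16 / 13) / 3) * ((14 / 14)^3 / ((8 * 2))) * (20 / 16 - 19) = -71 / 156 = -0.46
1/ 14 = 0.07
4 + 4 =8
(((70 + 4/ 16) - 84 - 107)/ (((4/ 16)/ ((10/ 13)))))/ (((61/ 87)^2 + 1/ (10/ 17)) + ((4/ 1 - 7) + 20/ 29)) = 365582700/ 116831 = 3129.16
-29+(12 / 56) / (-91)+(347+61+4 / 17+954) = 28875159 / 21658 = 1333.23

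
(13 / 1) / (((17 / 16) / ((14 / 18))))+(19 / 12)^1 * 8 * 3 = 7270 / 153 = 47.52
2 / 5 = 0.40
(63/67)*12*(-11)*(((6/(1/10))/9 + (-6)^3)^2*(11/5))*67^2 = -53714154278.40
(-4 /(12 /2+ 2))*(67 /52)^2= -4489 /5408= -0.83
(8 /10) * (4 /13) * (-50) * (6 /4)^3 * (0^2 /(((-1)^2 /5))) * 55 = 0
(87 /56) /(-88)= -87 /4928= -0.02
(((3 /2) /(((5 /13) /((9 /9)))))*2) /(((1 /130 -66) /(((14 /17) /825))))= -4732 /40106825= -0.00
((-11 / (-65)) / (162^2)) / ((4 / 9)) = 11 / 758160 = 0.00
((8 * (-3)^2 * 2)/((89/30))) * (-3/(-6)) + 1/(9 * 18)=350009/14418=24.28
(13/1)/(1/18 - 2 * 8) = -234/287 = -0.82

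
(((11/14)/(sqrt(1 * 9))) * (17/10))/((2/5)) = 187/168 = 1.11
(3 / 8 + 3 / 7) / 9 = 5 / 56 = 0.09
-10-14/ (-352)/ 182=-45759/ 4576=-10.00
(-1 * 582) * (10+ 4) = -8148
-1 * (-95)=95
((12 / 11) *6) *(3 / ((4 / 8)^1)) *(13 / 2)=2808 / 11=255.27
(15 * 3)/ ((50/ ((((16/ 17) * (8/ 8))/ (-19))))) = -72/ 1615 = -0.04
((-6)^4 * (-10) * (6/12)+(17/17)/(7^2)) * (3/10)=-952557/490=-1943.99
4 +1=5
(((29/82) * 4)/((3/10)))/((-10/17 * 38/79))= -38947/2337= -16.67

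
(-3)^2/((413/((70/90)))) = 0.02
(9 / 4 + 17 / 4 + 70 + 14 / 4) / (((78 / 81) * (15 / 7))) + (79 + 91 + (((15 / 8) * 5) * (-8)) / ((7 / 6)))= 13148 / 91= 144.48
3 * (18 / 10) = 27 / 5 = 5.40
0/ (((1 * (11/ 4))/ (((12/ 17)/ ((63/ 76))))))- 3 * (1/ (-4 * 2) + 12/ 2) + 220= 1619/ 8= 202.38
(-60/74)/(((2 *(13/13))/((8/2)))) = -1.62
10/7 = 1.43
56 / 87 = 0.64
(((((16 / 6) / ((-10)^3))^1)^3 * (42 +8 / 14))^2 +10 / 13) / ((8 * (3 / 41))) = 27934284210228744391 / 21257308959960937500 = 1.31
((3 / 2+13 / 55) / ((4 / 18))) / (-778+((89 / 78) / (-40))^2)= -836671680 / 83306908069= -0.01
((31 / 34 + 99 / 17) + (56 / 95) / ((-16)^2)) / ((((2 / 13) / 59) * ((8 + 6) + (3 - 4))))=20543741 / 103360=198.76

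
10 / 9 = 1.11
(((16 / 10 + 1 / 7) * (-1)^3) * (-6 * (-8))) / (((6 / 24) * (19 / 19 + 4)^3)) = -11712 / 4375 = -2.68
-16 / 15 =-1.07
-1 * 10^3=-1000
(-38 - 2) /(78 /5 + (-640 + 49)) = 200 /2877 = 0.07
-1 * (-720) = 720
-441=-441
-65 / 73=-0.89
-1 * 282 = -282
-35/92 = -0.38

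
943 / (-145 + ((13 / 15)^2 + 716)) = 212175 / 128644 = 1.65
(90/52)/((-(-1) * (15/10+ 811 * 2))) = 45/42211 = 0.00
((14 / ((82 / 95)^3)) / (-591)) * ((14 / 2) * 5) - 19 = -3305712511 / 162929244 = -20.29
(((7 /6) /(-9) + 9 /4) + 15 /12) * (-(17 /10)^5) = -47.85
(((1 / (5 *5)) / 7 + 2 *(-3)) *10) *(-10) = 4196 / 7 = 599.43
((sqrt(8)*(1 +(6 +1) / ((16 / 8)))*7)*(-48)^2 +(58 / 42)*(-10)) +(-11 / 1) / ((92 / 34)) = -17267 / 966 +145152*sqrt(2) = 205258.05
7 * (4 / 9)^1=3.11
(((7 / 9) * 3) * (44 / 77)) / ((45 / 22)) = 88 / 135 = 0.65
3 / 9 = 1 / 3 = 0.33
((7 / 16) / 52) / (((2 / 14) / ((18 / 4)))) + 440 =732601 / 1664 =440.27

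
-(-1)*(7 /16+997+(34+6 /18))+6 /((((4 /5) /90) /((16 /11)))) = 1063175 /528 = 2013.59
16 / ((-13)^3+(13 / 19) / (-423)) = -64296 / 8828651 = -0.01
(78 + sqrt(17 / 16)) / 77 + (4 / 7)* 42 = 25.03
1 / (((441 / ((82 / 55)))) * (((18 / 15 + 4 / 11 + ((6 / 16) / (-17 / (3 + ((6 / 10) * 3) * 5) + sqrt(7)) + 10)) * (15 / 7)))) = 50456404 / 373115367765 - 7216 * sqrt(7) / 8291452617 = 0.00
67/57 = 1.18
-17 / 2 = -8.50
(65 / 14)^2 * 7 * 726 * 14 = 1533675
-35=-35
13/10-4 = -2.70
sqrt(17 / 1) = sqrt(17) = 4.12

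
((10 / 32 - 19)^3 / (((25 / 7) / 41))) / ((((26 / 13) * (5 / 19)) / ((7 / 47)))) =-1020345145729 / 48128000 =-21200.66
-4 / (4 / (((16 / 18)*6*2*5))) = -160 / 3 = -53.33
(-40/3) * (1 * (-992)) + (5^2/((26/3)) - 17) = 1030579/78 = 13212.55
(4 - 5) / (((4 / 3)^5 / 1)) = -243 / 1024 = -0.24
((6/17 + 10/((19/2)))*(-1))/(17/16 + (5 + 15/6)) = -7264/44251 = -0.16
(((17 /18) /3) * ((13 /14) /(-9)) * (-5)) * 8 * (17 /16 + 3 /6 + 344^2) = 153748.39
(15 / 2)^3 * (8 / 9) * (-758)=-284250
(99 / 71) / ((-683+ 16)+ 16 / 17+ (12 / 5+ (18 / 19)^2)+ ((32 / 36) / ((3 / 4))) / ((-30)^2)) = -3690945225 / 1754353240399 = -0.00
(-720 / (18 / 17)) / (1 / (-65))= 44200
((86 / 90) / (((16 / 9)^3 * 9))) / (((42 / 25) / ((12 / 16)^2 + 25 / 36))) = 0.01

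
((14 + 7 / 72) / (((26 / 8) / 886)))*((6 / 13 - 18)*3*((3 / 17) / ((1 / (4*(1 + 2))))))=-1230228720 / 2873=-428203.52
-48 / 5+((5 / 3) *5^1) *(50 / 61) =-2534 / 915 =-2.77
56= 56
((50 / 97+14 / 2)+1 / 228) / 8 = 166309 / 176928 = 0.94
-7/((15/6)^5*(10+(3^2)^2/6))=-448/146875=-0.00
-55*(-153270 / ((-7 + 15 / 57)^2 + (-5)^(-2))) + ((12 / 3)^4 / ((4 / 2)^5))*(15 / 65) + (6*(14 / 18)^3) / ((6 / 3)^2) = 185579.71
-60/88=-15/22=-0.68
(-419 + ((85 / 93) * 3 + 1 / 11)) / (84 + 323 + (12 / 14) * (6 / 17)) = -16887647 / 16527929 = -1.02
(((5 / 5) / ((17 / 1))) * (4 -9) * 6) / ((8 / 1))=-15 / 68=-0.22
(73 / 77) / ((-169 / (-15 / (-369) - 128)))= 1148947 / 1600599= 0.72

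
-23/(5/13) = -299/5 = -59.80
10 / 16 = 5 / 8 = 0.62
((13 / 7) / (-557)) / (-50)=13 / 194950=0.00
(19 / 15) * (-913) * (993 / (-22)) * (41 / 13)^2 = 877460147 / 1690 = 519207.19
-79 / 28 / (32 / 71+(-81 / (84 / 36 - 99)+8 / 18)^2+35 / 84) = -9552267225 / 8504180048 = -1.12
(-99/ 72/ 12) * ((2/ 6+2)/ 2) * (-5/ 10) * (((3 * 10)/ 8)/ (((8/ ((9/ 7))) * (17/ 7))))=0.02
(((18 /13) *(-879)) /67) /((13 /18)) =-284796 /11323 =-25.15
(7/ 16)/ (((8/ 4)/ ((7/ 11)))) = 0.14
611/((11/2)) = 1222/11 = 111.09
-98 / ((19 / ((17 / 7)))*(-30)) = 119 / 285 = 0.42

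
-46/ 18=-23/ 9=-2.56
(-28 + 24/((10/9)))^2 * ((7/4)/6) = 11.95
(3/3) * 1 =1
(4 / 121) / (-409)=-4 / 49489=-0.00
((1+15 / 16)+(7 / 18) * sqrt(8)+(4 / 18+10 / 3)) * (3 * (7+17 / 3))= 266 * sqrt(2) / 9+15029 / 72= 250.53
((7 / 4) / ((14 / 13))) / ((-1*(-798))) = 13 / 6384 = 0.00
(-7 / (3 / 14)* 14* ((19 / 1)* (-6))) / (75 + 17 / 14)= 729904 / 1067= 684.07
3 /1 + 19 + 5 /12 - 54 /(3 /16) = -3187 /12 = -265.58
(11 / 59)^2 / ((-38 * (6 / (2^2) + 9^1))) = -0.00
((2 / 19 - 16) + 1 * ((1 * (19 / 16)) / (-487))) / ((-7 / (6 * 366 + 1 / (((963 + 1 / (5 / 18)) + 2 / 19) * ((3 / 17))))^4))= 35040456029526582798078886426657452353905 / 663458630279647262091225264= 52814831898044.74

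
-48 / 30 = -8 / 5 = -1.60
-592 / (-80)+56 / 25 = 9.64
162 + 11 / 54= 8759 / 54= 162.20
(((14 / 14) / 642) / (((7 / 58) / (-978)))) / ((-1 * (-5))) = -9454 / 3745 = -2.52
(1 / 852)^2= 1 / 725904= 0.00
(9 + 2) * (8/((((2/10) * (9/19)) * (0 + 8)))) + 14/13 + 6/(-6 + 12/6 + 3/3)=13477/117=115.19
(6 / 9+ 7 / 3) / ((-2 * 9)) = -1 / 6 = -0.17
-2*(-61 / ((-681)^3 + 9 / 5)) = -305 / 789553098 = -0.00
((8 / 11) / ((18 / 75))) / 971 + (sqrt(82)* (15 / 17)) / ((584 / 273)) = 100 / 32043 + 4095* sqrt(82) / 9928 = 3.74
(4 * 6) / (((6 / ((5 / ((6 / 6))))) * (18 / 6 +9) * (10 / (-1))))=-1 / 6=-0.17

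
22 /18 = 11 /9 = 1.22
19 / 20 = 0.95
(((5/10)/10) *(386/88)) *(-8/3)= -193/330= -0.58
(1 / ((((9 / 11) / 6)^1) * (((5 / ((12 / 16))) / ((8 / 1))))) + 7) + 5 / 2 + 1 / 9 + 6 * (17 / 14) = 16189 / 630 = 25.70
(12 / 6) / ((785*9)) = 2 / 7065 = 0.00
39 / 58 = 0.67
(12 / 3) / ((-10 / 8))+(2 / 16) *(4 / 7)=-3.13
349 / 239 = 1.46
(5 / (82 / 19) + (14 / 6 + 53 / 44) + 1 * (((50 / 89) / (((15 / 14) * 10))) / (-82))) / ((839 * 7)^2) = 107705 / 791131180532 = 0.00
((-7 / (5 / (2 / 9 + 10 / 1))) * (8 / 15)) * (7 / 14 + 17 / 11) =-2576 / 165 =-15.61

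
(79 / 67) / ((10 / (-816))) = -96.21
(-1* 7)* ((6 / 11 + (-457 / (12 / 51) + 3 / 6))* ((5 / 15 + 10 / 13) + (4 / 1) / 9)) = 36072757 / 1716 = 21021.42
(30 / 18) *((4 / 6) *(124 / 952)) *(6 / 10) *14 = 62 / 51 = 1.22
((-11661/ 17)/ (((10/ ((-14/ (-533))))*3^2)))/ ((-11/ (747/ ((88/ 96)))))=6253884/ 421685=14.83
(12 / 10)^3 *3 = 648 / 125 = 5.18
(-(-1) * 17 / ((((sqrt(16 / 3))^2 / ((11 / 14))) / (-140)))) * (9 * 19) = -479655 / 8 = -59956.88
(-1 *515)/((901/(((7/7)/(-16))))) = 515/14416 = 0.04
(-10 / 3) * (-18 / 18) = 10 / 3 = 3.33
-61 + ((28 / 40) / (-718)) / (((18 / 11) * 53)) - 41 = -698671517 / 6849720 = -102.00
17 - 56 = -39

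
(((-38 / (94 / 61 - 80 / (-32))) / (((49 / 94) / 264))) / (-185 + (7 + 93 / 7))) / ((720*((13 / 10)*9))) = 4793624 / 1396630053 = 0.00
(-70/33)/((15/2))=-28/99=-0.28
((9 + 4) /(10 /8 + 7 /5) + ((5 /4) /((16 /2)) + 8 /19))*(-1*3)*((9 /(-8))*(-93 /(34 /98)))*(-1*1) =21738899637 /4382464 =4960.43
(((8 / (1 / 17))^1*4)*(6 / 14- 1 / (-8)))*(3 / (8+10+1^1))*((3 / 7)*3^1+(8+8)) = 821.92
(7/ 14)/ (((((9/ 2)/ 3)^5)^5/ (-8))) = -134217728/ 847288609443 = -0.00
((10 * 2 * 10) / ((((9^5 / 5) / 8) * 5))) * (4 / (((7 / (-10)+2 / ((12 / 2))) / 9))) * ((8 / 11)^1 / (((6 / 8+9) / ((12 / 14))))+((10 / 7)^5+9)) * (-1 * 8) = 6158382592000 / 19272872619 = 319.54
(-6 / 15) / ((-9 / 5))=2 / 9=0.22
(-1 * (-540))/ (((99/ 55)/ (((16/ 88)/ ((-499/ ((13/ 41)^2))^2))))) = 17136600/ 7739790462371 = 0.00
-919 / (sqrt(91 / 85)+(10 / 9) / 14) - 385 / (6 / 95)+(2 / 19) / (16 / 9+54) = -6920.74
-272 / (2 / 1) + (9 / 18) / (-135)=-36721 / 270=-136.00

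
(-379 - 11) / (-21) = 130 / 7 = 18.57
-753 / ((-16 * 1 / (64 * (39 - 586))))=-1647564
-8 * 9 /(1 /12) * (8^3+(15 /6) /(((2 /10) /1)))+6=-453162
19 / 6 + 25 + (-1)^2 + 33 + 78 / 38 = 64.22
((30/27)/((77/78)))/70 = 26/1617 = 0.02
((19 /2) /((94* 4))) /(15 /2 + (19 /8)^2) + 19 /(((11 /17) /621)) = 7928445077 /434797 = 18234.82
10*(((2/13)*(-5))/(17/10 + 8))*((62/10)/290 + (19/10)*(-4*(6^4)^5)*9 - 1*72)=7252355881708921280980/36569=198319775813090904.34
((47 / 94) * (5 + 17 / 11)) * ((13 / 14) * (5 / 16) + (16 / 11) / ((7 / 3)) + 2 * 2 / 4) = 42435 / 6776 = 6.26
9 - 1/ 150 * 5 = 269/ 30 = 8.97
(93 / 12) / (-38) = -0.20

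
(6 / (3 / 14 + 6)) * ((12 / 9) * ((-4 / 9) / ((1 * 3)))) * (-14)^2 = -87808 / 2349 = -37.38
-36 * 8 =-288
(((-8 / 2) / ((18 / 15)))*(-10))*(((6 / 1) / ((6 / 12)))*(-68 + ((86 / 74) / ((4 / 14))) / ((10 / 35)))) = -795700 / 37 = -21505.41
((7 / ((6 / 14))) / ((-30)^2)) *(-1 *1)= -49 / 2700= -0.02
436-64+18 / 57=7074 / 19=372.32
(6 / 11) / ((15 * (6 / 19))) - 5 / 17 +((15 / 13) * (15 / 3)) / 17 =5849 / 36465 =0.16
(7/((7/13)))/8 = 13/8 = 1.62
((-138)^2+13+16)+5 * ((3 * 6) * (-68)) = 12953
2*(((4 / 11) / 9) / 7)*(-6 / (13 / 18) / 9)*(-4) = 0.04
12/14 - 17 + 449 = 3030/7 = 432.86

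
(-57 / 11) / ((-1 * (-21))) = -19 / 77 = -0.25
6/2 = 3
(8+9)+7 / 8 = 17.88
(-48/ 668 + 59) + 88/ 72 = 90406/ 1503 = 60.15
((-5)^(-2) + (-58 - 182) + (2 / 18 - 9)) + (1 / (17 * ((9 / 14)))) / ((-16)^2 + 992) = -593952353 / 2386800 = -248.85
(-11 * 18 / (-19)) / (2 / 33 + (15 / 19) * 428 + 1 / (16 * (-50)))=5227200 / 169517773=0.03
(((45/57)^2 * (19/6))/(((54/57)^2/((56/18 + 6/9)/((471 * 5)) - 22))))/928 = -2768395/53106192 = -0.05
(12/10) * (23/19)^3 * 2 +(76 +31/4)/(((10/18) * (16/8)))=21847917/274360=79.63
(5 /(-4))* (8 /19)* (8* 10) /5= -8.42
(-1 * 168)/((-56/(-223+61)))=-486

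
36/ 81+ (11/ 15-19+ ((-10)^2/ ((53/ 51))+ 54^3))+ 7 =375755329/ 2385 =157549.40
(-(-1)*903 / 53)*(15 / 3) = 4515 / 53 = 85.19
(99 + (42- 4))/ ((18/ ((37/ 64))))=5069/ 1152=4.40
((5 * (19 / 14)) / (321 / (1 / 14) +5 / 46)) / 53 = 2185 / 76696459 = 0.00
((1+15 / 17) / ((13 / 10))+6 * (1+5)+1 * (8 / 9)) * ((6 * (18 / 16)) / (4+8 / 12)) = 171567 / 3094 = 55.45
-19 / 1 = -19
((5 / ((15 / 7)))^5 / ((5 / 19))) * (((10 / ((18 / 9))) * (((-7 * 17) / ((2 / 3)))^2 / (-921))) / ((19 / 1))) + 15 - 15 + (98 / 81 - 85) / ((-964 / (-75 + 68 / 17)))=-9584480441 / 3995298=-2398.94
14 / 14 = 1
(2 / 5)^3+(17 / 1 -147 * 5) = -89742 / 125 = -717.94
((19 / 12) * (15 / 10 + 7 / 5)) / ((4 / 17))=9367 / 480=19.51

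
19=19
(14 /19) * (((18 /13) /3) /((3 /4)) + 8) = 1568 /247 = 6.35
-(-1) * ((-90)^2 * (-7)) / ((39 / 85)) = -1606500 / 13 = -123576.92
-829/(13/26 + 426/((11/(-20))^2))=-200618/340921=-0.59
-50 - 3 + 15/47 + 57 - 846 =-39559/47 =-841.68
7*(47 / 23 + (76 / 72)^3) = 3023027 / 134136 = 22.54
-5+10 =5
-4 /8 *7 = -7 /2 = -3.50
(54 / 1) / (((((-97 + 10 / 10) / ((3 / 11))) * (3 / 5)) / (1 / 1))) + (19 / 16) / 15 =-233 / 1320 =-0.18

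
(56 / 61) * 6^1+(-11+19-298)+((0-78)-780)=-69692 / 61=-1142.49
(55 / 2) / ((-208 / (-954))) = 26235 / 208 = 126.13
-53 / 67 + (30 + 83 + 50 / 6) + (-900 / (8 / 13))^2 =1719777541 / 804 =2139026.79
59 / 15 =3.93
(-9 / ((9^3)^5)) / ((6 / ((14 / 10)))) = -7 / 686303773648830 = -0.00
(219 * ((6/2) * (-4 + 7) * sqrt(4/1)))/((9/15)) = 6570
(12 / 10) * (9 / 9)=6 / 5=1.20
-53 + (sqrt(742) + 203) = 177.24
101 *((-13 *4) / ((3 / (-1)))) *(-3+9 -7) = -5252 / 3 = -1750.67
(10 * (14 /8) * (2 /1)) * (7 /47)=245 /47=5.21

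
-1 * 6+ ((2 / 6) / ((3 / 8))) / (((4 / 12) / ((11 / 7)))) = -38 / 21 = -1.81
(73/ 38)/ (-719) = -73/ 27322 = -0.00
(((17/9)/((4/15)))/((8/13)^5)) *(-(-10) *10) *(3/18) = 788997625/589824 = 1337.68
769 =769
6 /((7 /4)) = 24 /7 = 3.43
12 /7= 1.71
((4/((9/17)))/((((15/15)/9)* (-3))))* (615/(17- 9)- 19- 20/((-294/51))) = -408799/294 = -1390.47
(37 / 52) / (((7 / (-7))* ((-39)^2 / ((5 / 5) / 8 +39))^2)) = -3624853 / 7699131648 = -0.00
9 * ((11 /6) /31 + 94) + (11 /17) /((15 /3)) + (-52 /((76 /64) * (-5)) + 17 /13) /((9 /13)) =776088371 /901170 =861.20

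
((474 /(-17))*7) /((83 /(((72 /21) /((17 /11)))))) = -125136 /23987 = -5.22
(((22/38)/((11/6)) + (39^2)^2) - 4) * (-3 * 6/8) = -395597781/76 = -5205233.96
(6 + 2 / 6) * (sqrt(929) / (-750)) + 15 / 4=15 / 4 - 19 * sqrt(929) / 2250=3.49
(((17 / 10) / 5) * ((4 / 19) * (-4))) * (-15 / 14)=0.31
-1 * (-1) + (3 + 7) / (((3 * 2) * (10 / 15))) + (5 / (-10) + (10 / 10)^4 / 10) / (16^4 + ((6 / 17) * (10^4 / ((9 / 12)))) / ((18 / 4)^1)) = 3.50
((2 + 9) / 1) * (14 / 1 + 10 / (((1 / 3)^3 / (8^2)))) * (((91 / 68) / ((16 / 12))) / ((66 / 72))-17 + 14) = -12321975 / 34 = -362411.03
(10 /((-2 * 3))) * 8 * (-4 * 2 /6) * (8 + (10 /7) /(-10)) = 139.68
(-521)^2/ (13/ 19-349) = -5157379/ 6618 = -779.30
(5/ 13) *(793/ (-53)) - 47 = -2796/ 53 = -52.75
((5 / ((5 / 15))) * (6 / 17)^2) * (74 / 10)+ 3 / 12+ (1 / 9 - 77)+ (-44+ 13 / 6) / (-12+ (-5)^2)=-8930669 / 135252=-66.03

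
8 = 8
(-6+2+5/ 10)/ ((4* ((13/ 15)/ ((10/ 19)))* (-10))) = 105/ 1976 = 0.05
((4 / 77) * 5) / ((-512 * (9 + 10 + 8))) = -5 / 266112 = -0.00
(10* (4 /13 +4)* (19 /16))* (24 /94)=13.06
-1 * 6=-6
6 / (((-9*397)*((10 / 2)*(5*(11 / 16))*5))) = -32 / 1637625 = -0.00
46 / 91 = 0.51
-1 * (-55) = 55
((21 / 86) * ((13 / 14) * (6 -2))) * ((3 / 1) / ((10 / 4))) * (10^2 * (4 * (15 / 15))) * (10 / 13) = 14400 / 43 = 334.88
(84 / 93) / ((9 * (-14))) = -2 / 279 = -0.01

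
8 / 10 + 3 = 19 / 5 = 3.80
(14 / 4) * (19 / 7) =19 / 2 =9.50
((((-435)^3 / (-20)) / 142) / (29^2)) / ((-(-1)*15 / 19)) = 24795 / 568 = 43.65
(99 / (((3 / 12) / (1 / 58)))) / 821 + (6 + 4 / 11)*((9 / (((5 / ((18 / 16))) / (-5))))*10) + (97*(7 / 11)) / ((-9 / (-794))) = 22634707897 / 4714182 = 4801.41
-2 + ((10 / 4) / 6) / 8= -1.95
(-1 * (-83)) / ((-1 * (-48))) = 83 / 48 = 1.73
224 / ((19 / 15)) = 3360 / 19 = 176.84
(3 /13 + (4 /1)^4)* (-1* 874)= -2911294 /13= -223945.69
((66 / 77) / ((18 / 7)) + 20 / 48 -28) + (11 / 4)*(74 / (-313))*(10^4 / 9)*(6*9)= -48874117 / 1252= -39036.83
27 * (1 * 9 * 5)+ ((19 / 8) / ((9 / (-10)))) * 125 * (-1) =55615 / 36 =1544.86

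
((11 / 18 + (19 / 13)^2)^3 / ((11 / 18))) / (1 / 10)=2918241376465 / 8601373638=339.28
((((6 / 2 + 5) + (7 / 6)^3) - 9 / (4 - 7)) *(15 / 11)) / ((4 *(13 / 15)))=67975 / 13728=4.95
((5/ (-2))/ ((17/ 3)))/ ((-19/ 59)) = 1.37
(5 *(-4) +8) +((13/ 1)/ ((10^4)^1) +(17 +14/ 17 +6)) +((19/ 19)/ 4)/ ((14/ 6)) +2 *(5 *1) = 21.93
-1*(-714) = 714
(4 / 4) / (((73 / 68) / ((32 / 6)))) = 1088 / 219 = 4.97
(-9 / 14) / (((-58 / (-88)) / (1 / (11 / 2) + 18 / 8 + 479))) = -190647 / 406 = -469.57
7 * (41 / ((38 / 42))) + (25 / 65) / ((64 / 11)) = 5015509 / 15808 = 317.28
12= 12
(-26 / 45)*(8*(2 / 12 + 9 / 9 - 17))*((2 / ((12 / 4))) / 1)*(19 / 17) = 75088 / 1377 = 54.53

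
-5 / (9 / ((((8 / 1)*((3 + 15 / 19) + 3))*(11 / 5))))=-3784 / 57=-66.39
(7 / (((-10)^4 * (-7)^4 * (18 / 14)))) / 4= 1 / 17640000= 0.00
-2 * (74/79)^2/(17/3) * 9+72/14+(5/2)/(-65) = 44745985/19309654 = 2.32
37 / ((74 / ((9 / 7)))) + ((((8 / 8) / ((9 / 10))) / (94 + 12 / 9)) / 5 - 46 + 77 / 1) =190061 / 6006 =31.65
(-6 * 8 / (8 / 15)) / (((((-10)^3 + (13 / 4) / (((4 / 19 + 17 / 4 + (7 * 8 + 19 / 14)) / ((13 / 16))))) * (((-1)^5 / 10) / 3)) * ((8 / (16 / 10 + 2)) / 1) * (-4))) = 53276940 / 175389841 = 0.30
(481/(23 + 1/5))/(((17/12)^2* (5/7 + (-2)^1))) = -67340/8381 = -8.03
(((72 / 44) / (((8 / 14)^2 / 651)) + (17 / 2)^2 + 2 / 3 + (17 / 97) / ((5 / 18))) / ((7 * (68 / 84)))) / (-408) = -427134439 / 296028480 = -1.44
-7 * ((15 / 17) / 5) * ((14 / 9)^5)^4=-585677787976993610924032 / 68893437601322596539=-8501.21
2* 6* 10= 120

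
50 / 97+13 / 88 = 5661 / 8536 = 0.66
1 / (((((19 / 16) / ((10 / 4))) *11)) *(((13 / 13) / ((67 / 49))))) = 2680 / 10241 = 0.26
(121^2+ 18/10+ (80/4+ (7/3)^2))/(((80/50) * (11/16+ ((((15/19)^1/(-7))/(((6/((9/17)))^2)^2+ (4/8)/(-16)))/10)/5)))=37541110682822530/2815279885413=13334.77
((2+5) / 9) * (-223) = -1561 / 9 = -173.44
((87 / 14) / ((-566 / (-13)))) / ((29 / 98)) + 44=44.48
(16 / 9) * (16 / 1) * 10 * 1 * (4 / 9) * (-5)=-51200 / 81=-632.10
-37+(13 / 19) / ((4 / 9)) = -35.46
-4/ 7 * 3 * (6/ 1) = -72/ 7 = -10.29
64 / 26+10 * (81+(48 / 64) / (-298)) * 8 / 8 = 6294757 / 7748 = 812.44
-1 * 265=-265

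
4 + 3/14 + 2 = 87/14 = 6.21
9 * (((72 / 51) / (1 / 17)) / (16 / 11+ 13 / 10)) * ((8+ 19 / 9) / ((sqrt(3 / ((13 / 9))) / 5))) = 2750.82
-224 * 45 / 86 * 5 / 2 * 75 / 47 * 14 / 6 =-2205000 / 2021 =-1091.04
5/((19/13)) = 65/19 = 3.42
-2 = -2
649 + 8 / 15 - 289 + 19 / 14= 75997 / 210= 361.89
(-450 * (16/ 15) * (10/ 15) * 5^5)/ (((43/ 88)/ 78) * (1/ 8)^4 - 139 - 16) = 28114944000000/ 4357816277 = 6451.61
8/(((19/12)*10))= 48/95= 0.51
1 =1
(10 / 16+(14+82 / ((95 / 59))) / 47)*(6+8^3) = 18562271 / 17860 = 1039.32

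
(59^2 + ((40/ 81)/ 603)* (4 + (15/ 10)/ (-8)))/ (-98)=-340045271/ 9573228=-35.52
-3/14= -0.21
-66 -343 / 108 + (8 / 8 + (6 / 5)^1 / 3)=-36599 / 540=-67.78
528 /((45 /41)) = 7216 /15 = 481.07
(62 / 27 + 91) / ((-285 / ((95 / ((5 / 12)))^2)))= -765776 / 45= -17017.24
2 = 2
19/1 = 19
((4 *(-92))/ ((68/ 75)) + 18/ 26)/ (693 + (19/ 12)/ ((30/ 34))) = -16118460/ 27638923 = -0.58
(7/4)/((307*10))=7/12280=0.00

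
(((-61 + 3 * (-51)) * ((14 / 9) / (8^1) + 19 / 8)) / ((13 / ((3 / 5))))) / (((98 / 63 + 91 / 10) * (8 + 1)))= -19795 / 74802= -0.26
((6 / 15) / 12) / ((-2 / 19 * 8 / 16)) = -19 / 30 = -0.63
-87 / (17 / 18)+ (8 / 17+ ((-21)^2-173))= 2998 / 17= 176.35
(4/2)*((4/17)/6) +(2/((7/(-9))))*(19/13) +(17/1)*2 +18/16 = 1167497/37128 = 31.45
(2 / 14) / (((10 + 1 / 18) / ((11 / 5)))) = 198 / 6335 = 0.03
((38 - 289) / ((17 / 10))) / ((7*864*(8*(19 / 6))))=-1255 / 1302336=-0.00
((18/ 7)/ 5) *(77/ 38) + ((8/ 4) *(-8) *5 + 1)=-7406/ 95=-77.96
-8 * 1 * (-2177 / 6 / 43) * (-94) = -818552 / 129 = -6345.36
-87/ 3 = -29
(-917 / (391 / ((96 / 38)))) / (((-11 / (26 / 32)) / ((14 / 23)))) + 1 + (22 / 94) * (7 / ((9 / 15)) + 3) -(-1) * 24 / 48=2755628291 / 530029434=5.20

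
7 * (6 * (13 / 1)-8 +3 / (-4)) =1939 / 4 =484.75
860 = 860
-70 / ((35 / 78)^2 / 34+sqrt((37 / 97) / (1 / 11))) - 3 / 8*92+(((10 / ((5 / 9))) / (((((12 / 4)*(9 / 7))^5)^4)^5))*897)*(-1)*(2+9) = -6074958176140572193638375622320942390940505321632797116981285084343693113563838134892347876991306442536437302973449182802967359723067490982978441976224425981 / 176591449573794578685282620315484151993088060481030783238333979131597103959677571525799649511398817411610906460614314621218722618122509969277495877638581402 - 2995258331520*sqrt(39479) / 17415142166927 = -68.57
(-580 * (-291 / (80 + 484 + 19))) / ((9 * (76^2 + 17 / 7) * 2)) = 2030 / 729333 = 0.00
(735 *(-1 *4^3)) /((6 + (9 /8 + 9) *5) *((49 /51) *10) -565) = 213248 /95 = 2244.72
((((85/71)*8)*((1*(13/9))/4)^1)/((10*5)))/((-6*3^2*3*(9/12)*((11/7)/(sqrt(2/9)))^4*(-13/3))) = 326536/306910425195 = 0.00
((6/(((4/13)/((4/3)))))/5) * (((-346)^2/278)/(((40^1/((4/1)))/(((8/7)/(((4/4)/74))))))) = 460667168/24325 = 18938.01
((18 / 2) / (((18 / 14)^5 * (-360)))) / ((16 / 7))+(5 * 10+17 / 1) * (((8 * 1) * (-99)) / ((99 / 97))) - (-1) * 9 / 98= -96277406770561 / 1851776640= -51991.91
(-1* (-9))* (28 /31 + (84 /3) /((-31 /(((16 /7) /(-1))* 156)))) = 2906.71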